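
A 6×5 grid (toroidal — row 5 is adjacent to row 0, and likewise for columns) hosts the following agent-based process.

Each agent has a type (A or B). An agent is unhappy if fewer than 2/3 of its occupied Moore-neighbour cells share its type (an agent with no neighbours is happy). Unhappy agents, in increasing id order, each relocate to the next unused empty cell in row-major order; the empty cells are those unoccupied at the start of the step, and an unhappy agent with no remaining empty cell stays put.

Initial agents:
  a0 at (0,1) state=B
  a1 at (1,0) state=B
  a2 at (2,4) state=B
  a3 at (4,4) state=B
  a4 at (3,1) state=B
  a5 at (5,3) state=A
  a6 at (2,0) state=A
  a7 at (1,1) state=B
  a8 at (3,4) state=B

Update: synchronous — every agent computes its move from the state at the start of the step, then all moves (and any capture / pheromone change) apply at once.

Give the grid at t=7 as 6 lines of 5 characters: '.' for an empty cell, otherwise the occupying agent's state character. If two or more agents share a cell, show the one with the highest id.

BBBAA
BBB..
.B...
.....
.....
.....

t=1: a0@(0,1):B a1@(1,0):B a2@(2,4):B a3@(0,0):B a4@(0,2):B a5@(0,3):A a6@(0,4):A a7@(1,1):B a8@(3,4):B
t=2: a0@(0,1):B a1@(1,0):B a2@(2,4):B a3@(0,0):B a4@(0,2):B a5@(1,2):A a6@(1,3):A a7@(1,1):B a8@(3,4):B
t=3: a0@(0,1):B a1@(1,0):B a2@(2,4):B a3@(0,0):B a4@(0,3):B a5@(0,4):A a6@(1,4):A a7@(1,1):B a8@(3,4):B
t=4: a0@(0,1):B a1@(1,0):B a2@(2,4):B a3@(0,2):B a4@(1,2):B a5@(1,3):A a6@(2,0):A a7@(1,1):B a8@(3,4):B
t=5: a0@(0,1):B a1@(1,0):B a2@(0,0):B a3@(0,2):B a4@(1,2):B a5@(0,3):A a6@(0,4):A a7@(1,1):B a8@(1,4):B
t=6: a0@(0,1):B a1@(1,0):B a2@(0,0):B a3@(0,2):B a4@(1,2):B a5@(1,3):A a6@(2,0):A a7@(1,1):B a8@(2,1):B
t=7: a0@(0,1):B a1@(1,0):B a2@(0,0):B a3@(0,2):B a4@(1,2):B a5@(0,3):A a6@(0,4):A a7@(1,1):B a8@(2,1):B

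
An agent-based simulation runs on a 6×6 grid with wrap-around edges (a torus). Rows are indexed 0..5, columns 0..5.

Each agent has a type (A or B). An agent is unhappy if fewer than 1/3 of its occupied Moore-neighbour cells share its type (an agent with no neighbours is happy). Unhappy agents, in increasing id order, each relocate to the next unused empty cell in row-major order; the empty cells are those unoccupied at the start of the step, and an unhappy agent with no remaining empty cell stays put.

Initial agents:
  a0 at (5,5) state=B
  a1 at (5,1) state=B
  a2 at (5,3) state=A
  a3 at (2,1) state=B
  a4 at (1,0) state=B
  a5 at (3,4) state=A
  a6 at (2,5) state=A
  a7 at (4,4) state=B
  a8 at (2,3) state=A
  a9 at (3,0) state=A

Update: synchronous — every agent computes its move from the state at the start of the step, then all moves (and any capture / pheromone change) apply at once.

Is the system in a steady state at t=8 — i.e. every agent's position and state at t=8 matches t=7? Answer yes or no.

no

t=1: a0@(5,5):B a1@(5,1):B a2@(0,0):A a3@(2,1):B a4@(1,0):B a5@(3,4):A a6@(2,5):A a7@(4,4):B a8@(2,3):A a9@(3,0):A
t=2: a0@(5,5):B a1@(0,1):B a2@(0,2):A a3@(2,1):B a4@(1,0):B a5@(3,4):A a6@(2,5):A a7@(4,4):B a8@(2,3):A a9@(3,0):A
t=3: a0@(5,5):B a1@(0,1):B a2@(0,0):A a3@(2,1):B a4@(1,0):B a5@(3,4):A a6@(2,5):A a7@(4,4):B a8@(2,3):A a9@(3,0):A
t=4: a0@(5,5):B a1@(0,1):B a2@(0,2):A a3@(2,1):B a4@(1,0):B a5@(3,4):A a6@(2,5):A a7@(4,4):B a8@(2,3):A a9@(3,0):A
t=5: a0@(5,5):B a1@(0,1):B a2@(0,0):A a3@(2,1):B a4@(1,0):B a5@(3,4):A a6@(2,5):A a7@(4,4):B a8@(2,3):A a9@(3,0):A
t=6: a0@(5,5):B a1@(0,1):B a2@(0,2):A a3@(2,1):B a4@(1,0):B a5@(3,4):A a6@(2,5):A a7@(4,4):B a8@(2,3):A a9@(3,0):A
t=7: a0@(5,5):B a1@(0,1):B a2@(0,0):A a3@(2,1):B a4@(1,0):B a5@(3,4):A a6@(2,5):A a7@(4,4):B a8@(2,3):A a9@(3,0):A
t=8: a0@(5,5):B a1@(0,1):B a2@(0,2):A a3@(2,1):B a4@(1,0):B a5@(3,4):A a6@(2,5):A a7@(4,4):B a8@(2,3):A a9@(3,0):A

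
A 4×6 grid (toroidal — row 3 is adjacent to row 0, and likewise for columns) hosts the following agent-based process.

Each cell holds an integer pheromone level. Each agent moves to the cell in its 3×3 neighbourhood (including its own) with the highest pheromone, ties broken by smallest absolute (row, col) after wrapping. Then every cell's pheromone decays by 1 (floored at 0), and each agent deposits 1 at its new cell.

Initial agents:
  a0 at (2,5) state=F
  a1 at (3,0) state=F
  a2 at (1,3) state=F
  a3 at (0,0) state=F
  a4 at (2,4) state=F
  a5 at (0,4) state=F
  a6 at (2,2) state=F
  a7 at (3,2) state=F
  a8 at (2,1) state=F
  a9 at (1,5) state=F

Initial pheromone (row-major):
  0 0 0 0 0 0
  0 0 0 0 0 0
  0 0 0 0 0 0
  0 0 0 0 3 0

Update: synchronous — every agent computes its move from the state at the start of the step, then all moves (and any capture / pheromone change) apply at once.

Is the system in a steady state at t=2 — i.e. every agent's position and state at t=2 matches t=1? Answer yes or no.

no

t=1: a0@(3,4) a1@(0,0) a2@(0,2) a3@(0,0) a4@(3,4) a5@(3,4) a6@(1,1) a7@(0,1) a8@(1,0) a9@(0,0) | pheromone: 3 1 1 0 0 0 / 1 1 0 0 0 0 / 0 0 0 0 0 0 / 0 0 0 0 5 0
t=2: a0@(3,4) a1@(0,0) a2@(0,1) a3@(0,0) a4@(3,4) a5@(3,4) a6@(0,0) a7@(0,0) a8@(0,0) a9@(0,0) | pheromone: 8 1 0 0 0 0 / 0 0 0 0 0 0 / 0 0 0 0 0 0 / 0 0 0 0 7 0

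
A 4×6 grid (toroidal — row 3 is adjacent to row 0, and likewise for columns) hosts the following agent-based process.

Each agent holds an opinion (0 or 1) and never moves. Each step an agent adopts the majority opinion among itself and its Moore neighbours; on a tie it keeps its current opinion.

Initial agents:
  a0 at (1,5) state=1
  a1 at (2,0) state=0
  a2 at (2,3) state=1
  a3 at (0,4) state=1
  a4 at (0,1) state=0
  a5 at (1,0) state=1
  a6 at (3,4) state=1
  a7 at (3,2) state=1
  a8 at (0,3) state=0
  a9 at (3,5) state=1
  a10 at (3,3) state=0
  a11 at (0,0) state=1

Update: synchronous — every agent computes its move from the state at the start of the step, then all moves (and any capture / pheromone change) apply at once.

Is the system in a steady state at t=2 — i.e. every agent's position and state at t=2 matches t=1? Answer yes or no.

no

t=1: a0@(1,5):1 a1@(2,0):1 a2@(2,3):1 a3@(0,4):1 a4@(0,1):1 a5@(1,0):1 a6@(3,4):1 a7@(3,2):0 a8@(0,3):1 a9@(3,5):1 a10@(3,3):1 a11@(0,0):1
t=2: a0@(1,5):1 a1@(2,0):1 a2@(2,3):1 a3@(0,4):1 a4@(0,1):1 a5@(1,0):1 a6@(3,4):1 a7@(3,2):1 a8@(0,3):1 a9@(3,5):1 a10@(3,3):1 a11@(0,0):1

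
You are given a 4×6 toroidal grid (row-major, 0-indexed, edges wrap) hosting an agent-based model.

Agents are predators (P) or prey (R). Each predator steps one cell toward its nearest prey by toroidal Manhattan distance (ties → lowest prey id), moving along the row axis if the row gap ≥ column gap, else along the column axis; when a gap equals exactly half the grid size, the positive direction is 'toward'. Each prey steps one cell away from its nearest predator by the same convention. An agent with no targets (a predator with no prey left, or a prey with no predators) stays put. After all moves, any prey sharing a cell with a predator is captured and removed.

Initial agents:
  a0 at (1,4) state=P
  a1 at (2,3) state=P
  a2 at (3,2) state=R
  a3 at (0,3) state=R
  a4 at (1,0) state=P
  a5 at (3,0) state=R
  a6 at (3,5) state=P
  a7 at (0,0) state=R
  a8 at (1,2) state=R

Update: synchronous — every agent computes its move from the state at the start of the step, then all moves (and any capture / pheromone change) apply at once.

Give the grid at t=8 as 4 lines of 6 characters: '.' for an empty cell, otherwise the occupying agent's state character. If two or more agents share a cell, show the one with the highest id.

.PPP..
......
......
......

t=1: a0@(0,4):P a1@(3,3):P a2@(0,2):R a4@(0,0):P a5@(3,1):R a6@(3,0):P a8@(1,1):R
t=2: a0@(0,3):P a1@(0,3):P a4@(0,1):P a5@(3,2):R a6@(3,1):P a8@(2,1):R
t=3: a0@(3,3):P a1@(3,3):P a4@(3,1):P a6@(3,2):P a8@(1,1):R
t=4: a0@(0,3):P a1@(0,3):P a4@(0,1):P a6@(0,2):P
t=5: (unchanged — steady state)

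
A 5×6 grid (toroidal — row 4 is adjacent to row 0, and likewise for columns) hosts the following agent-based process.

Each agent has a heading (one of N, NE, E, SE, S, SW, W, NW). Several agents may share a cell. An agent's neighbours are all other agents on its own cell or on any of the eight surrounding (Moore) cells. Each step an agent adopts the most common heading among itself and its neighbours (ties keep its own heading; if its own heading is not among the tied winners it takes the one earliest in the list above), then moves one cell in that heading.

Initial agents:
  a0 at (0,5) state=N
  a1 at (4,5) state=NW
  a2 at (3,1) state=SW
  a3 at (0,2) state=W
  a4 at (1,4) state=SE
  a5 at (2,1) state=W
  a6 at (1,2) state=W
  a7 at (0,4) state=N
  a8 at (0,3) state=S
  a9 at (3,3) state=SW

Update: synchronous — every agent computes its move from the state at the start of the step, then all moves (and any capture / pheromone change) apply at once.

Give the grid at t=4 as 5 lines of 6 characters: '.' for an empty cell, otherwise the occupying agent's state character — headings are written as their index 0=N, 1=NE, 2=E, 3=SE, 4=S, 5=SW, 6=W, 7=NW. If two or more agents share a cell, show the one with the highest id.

t=1: a0@(4,5):N a1@(3,5):N a2@(4,0):SW a3@(0,1):W a4@(0,4):N a5@(2,0):W a6@(1,1):W a7@(4,4):N a8@(0,2):W a9@(4,2):SW
t=2: a0@(3,5):N a1@(2,5):N a2@(3,0):N a3@(0,0):W a4@(4,4):N a5@(2,5):W a6@(1,0):W a7@(3,4):N a8@(0,1):W a9@(4,1):W
t=3: a0@(2,5):N a1@(1,5):N a2@(2,0):N a3@(0,5):W a4@(3,4):N a5@(1,5):N a6@(1,5):W a7@(2,4):N a8@(0,0):W a9@(4,0):W
t=4: a0@(1,5):N a1@(0,5):N a2@(1,0):N a3@(0,4):W a4@(2,4):N a5@(0,5):N a6@(0,5):N a7@(1,4):N a8@(0,5):W a9@(4,5):W

....66
0...00
....0.
......
.....6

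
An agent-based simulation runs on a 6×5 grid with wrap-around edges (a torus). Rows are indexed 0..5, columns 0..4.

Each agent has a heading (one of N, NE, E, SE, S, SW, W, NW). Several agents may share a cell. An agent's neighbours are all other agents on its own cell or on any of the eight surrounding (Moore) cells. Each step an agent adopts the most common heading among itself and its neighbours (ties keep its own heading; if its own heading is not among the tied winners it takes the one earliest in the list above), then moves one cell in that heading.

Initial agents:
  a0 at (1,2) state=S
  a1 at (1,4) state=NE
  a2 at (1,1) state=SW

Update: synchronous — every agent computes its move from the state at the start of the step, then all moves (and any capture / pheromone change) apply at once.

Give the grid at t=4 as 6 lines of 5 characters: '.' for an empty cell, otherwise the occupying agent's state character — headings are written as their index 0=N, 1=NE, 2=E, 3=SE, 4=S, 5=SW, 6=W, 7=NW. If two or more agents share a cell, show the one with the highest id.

t=1: a0@(2,2):S a1@(0,0):NE a2@(2,0):SW
t=2: a0@(3,2):S a1@(5,1):NE a2@(3,4):SW
t=3: a0@(4,2):S a1@(4,2):NE a2@(4,3):SW
t=4: a0@(5,2):S a1@(3,3):NE a2@(5,2):SW

.....
.....
.....
...1.
.....
..5..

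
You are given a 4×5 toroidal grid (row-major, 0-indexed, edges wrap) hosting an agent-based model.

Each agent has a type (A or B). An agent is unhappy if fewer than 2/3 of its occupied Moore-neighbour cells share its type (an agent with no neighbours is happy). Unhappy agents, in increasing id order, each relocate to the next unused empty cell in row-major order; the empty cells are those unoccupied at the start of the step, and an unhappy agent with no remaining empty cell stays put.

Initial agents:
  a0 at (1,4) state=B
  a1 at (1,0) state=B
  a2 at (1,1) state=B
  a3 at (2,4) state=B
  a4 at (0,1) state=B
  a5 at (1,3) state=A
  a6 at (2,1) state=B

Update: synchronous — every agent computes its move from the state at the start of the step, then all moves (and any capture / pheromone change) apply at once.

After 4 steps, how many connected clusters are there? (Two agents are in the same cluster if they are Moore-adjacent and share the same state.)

t=1: a0@(1,4):B a1@(1,0):B a2@(1,1):B a3@(2,4):B a4@(0,1):B a5@(0,0):A a6@(2,1):B
t=2: a0@(1,4):B a1@(1,0):B a2@(1,1):B a3@(2,4):B a4@(0,1):B a5@(0,2):A a6@(2,1):B
t=3: a0@(1,4):B a1@(1,0):B a2@(1,1):B a3@(2,4):B a4@(0,1):B a5@(0,0):A a6@(2,1):B
t=4: a0@(1,4):B a1@(1,0):B a2@(1,1):B a3@(2,4):B a4@(0,1):B a5@(0,2):A a6@(2,1):B

2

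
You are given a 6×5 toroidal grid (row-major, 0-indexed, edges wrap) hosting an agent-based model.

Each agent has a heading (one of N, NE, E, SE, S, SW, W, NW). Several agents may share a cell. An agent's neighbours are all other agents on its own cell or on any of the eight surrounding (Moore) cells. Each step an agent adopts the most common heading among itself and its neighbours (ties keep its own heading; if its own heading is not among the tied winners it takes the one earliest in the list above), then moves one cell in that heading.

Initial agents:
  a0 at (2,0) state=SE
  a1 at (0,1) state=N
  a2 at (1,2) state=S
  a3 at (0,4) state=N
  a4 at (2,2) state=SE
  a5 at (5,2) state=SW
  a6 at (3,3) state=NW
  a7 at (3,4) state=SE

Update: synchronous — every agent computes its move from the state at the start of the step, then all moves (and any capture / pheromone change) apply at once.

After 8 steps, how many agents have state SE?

t=1: a0@(3,1):SE a1@(5,1):N a2@(2,2):S a3@(5,4):N a4@(3,3):SE a5@(0,1):SW a6@(4,4):SE a7@(4,0):SE
t=2: a0@(4,2):SE a1@(4,1):N a2@(3,3):SE a3@(0,0):SE a4@(4,4):SE a5@(1,0):SW a6@(5,0):SE a7@(5,1):SE
t=3: a0@(5,3):SE a1@(5,2):SE a2@(4,4):SE a3@(1,1):SE a4@(5,0):SE a5@(2,4):SW a6@(0,1):SE a7@(0,2):SE
t=4: a0@(0,4):SE a1@(0,3):SE a2@(5,0):SE a3@(2,2):SE a4@(0,1):SE a5@(3,3):SW a6@(1,2):SE a7@(1,3):SE
t=5: a0@(1,0):SE a1@(1,4):SE a2@(0,1):SE a3@(3,3):SE a4@(1,2):SE a5@(4,2):SW a6@(2,3):SE a7@(2,4):SE
t=6: a0@(2,1):SE a1@(2,0):SE a2@(1,2):SE a3@(4,4):SE a4@(2,3):SE a5@(5,1):SW a6@(3,4):SE a7@(3,0):SE
t=7: a0@(3,2):SE a1@(3,1):SE a2@(2,3):SE a3@(5,0):SE a4@(3,4):SE a5@(0,0):SW a6@(4,0):SE a7@(4,1):SE
t=8: a0@(4,3):SE a1@(4,2):SE a2@(3,4):SE a3@(0,1):SE a4@(4,0):SE a5@(1,4):SW a6@(5,1):SE a7@(5,2):SE

7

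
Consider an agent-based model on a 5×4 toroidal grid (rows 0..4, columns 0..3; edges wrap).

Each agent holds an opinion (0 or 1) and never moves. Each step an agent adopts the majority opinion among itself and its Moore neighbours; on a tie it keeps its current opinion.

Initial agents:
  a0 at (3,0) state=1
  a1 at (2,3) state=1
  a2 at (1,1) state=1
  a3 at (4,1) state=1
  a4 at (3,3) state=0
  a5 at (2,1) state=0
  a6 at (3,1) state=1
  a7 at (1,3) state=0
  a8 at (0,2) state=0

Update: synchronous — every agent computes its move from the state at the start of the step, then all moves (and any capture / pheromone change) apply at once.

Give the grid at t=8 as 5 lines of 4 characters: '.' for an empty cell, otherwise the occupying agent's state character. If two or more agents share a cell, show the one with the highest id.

t=1: a0@(3,0):1 a1@(2,3):1 a2@(1,1):0 a3@(4,1):1 a4@(3,3):1 a5@(2,1):1 a6@(3,1):1 a7@(1,3):0 a8@(0,2):0
t=2: (unchanged — steady state)

..0.
.0.0
.1.1
11.1
.1..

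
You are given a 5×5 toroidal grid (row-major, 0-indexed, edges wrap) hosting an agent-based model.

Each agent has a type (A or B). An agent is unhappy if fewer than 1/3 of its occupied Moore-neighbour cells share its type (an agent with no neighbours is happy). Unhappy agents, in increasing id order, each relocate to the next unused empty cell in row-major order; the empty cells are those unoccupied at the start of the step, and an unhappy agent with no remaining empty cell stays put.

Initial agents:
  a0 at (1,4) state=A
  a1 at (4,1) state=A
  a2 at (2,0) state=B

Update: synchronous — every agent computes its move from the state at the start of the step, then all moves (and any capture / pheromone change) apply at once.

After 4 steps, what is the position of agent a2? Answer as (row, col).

(0, 2)

t=1: a0@(0,0):A a1@(4,1):A a2@(0,1):B
t=2: a0@(0,0):A a1@(4,1):A a2@(0,2):B
t=3: a0@(0,0):A a1@(4,1):A a2@(0,1):B
t=4: a0@(0,0):A a1@(4,1):A a2@(0,2):B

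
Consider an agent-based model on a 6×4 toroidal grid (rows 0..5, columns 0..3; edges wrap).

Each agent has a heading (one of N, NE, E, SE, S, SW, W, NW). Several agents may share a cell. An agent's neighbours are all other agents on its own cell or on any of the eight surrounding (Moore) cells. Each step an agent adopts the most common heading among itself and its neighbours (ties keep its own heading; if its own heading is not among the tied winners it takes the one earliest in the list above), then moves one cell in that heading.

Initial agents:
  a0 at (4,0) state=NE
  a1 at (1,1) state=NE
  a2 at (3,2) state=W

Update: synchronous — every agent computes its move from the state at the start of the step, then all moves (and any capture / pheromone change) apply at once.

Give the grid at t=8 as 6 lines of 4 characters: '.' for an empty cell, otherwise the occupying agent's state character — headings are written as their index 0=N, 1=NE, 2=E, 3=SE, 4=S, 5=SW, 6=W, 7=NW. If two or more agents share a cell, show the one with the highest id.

t=1: a0@(3,1):NE a1@(0,2):NE a2@(3,1):W
t=2: a0@(2,2):NE a1@(5,3):NE a2@(3,0):W
t=3: a0@(1,3):NE a1@(4,0):NE a2@(3,3):W
t=4: a0@(0,0):NE a1@(3,1):NE a2@(3,2):W
t=5: a0@(5,1):NE a1@(2,2):NE a2@(3,1):W
t=6: a0@(4,2):NE a1@(1,3):NE a2@(3,0):W
t=7: a0@(3,3):NE a1@(0,0):NE a2@(3,3):W
t=8: a0@(2,0):NE a1@(5,1):NE a2@(3,2):W

....
....
1...
..6.
....
.1..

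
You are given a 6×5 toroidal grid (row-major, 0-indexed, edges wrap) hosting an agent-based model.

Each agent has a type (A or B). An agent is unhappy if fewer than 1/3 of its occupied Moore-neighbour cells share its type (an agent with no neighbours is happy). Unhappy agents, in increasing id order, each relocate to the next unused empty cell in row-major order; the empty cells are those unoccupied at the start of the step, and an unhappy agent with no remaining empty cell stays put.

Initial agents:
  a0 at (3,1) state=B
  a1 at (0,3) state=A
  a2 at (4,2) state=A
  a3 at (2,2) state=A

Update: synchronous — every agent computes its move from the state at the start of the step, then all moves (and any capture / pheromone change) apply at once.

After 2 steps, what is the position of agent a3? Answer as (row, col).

t=1: a0@(0,0):B a1@(0,3):A a2@(0,1):A a3@(0,2):A
t=2: a0@(0,4):B a1@(0,3):A a2@(0,1):A a3@(0,2):A

(0, 2)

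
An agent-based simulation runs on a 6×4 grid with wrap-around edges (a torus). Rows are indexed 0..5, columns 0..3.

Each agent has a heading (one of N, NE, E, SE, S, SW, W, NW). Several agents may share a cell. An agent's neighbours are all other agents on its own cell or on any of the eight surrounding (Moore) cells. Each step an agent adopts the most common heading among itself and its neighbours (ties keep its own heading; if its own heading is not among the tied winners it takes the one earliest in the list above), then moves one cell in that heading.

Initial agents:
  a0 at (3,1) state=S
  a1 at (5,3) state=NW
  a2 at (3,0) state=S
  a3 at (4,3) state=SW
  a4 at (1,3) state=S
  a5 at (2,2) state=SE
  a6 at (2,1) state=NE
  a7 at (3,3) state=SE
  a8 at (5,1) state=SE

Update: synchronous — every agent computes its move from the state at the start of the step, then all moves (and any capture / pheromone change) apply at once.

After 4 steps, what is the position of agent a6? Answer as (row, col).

(0, 1)

t=1: a0@(4,1):S a1@(4,2):NW a2@(4,0):S a3@(5,2):SW a4@(2,3):S a5@(3,3):SE a6@(3,1):S a7@(4,0):SE a8@(0,2):SE
t=2: a0@(5,1):S a1@(5,2):S a2@(5,0):S a3@(0,1):SW a4@(3,3):S a5@(4,0):SE a6@(4,1):S a7@(5,0):S a8@(1,3):SE
t=3: a0@(0,1):S a1@(0,2):S a2@(0,0):S a3@(1,1):S a4@(4,3):S a5@(5,0):S a6@(5,1):S a7@(0,0):S a8@(2,0):SE
t=4: a0@(1,1):S a1@(1,2):S a2@(1,0):S a3@(2,1):S a4@(5,3):S a5@(0,0):S a6@(0,1):S a7@(1,0):S a8@(3,1):SE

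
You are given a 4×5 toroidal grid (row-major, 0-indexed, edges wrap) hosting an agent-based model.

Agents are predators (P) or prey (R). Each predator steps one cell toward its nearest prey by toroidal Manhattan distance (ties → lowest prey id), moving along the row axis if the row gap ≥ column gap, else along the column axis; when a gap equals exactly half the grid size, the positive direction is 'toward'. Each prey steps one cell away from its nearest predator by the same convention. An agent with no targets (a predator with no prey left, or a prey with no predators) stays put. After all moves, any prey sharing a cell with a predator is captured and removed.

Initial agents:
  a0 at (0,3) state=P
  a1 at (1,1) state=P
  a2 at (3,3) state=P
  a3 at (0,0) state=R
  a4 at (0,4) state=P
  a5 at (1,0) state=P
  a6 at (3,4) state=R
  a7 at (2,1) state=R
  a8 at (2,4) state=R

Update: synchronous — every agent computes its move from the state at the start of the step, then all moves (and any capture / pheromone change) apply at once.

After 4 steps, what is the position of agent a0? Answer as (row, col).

(3, 4)

t=1: a0@(0,4):P a1@(2,1):P a2@(3,4):P a3@(0,1):R a4@(0,0):P a5@(0,0):P a6@(3,0):R a7@(3,1):R a8@(1,4):R
t=2: a0@(1,4):P a1@(3,1):P a2@(3,0):P a3@(0,2):R a4@(0,1):P a5@(0,1):P a8@(2,4):R
t=3: a0@(2,4):P a1@(0,1):P a2@(2,0):P a3@(0,3):R a4@(0,2):P a5@(0,2):P a8@(3,4):R
t=4: a0@(3,4):P a1@(0,2):P a2@(3,0):P a3@(0,4):R a4@(0,3):P a5@(0,3):P a8@(0,4):R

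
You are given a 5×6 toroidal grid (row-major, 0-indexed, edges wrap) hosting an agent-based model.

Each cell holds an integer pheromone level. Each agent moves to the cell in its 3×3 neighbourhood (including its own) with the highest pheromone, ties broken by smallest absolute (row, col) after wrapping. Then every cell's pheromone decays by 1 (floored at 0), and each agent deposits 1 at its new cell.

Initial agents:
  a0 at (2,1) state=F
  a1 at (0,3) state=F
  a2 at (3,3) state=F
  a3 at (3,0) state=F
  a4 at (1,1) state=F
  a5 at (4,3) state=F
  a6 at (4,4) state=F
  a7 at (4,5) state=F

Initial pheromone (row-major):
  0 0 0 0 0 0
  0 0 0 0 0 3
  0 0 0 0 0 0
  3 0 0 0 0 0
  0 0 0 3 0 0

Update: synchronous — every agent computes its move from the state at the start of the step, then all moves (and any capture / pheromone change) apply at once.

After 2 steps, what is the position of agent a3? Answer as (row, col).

(3, 0)

t=1: a0@(3,0) a1@(4,3) a2@(4,3) a3@(3,0) a4@(0,0) a5@(4,3) a6@(4,3) a7@(3,0) | pheromone: 1 0 0 0 0 0 / 0 0 0 0 0 2 / 0 0 0 0 0 0 / 5 0 0 0 0 0 / 0 0 0 6 0 0
t=2: a0@(3,0) a1@(4,3) a2@(4,3) a3@(3,0) a4@(1,5) a5@(4,3) a6@(4,3) a7@(3,0) | pheromone: 0 0 0 0 0 0 / 0 0 0 0 0 2 / 0 0 0 0 0 0 / 7 0 0 0 0 0 / 0 0 0 9 0 0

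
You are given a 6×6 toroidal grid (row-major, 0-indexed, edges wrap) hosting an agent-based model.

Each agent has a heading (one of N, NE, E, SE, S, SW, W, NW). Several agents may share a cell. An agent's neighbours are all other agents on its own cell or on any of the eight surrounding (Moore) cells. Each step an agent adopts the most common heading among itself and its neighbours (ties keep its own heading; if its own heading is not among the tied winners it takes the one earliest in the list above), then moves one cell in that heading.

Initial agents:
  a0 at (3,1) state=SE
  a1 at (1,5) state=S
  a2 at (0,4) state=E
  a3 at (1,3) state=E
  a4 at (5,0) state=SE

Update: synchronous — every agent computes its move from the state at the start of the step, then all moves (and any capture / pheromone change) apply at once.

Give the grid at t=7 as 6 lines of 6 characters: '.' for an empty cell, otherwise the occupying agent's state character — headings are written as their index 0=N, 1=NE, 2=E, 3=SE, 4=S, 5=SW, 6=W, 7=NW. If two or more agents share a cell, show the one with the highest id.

t=1: a0@(4,2):SE a1@(2,5):S a2@(0,5):E a3@(1,4):E a4@(0,1):SE
t=2: a0@(5,3):SE a1@(3,5):S a2@(0,0):E a3@(1,5):E a4@(1,2):SE
t=3: a0@(0,4):SE a1@(4,5):S a2@(0,1):E a3@(1,0):E a4@(2,3):SE
t=4: a0@(1,5):SE a1@(5,5):S a2@(0,2):E a3@(1,1):E a4@(3,4):SE
t=5: a0@(2,0):SE a1@(0,5):S a2@(0,3):E a3@(1,2):E a4@(4,5):SE
t=6: a0@(3,1):SE a1@(1,5):S a2@(0,4):E a3@(1,3):E a4@(5,0):SE
t=7: a0@(4,2):SE a1@(2,5):S a2@(0,5):E a3@(1,4):E a4@(0,1):SE

.3...2
....2.
.....4
......
..3...
......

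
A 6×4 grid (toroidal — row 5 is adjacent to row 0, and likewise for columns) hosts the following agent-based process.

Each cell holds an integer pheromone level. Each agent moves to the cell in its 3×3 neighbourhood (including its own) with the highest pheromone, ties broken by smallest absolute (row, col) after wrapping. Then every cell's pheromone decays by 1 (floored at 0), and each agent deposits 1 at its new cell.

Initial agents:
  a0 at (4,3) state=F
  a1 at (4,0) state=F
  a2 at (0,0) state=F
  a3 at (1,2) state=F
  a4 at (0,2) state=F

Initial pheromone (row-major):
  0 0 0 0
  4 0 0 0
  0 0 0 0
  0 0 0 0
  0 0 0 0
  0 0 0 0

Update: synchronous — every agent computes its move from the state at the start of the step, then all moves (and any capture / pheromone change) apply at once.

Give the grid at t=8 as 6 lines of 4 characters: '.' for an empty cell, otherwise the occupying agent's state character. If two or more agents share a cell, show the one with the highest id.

t=1: a0@(3,0) a1@(3,0) a2@(1,0) a3@(0,1) a4@(0,1) | pheromone: 0 2 0 0 / 4 0 0 0 / 0 0 0 0 / 2 0 0 0 / 0 0 0 0 / 0 0 0 0
t=2: a0@(3,0) a1@(3,0) a2@(1,0) a3@(1,0) a4@(1,0) | pheromone: 0 1 0 0 / 6 0 0 0 / 0 0 0 0 / 3 0 0 0 / 0 0 0 0 / 0 0 0 0
t=3: a0@(3,0) a1@(3,0) a2@(1,0) a3@(1,0) a4@(1,0) | pheromone: 0 0 0 0 / 8 0 0 0 / 0 0 0 0 / 4 0 0 0 / 0 0 0 0 / 0 0 0 0
t=4: a0@(3,0) a1@(3,0) a2@(1,0) a3@(1,0) a4@(1,0) | pheromone: 0 0 0 0 / 10 0 0 0 / 0 0 0 0 / 5 0 0 0 / 0 0 0 0 / 0 0 0 0
t=5: a0@(3,0) a1@(3,0) a2@(1,0) a3@(1,0) a4@(1,0) | pheromone: 0 0 0 0 / 12 0 0 0 / 0 0 0 0 / 6 0 0 0 / 0 0 0 0 / 0 0 0 0
t=6: a0@(3,0) a1@(3,0) a2@(1,0) a3@(1,0) a4@(1,0) | pheromone: 0 0 0 0 / 14 0 0 0 / 0 0 0 0 / 7 0 0 0 / 0 0 0 0 / 0 0 0 0
t=7: a0@(3,0) a1@(3,0) a2@(1,0) a3@(1,0) a4@(1,0) | pheromone: 0 0 0 0 / 16 0 0 0 / 0 0 0 0 / 8 0 0 0 / 0 0 0 0 / 0 0 0 0
t=8: a0@(3,0) a1@(3,0) a2@(1,0) a3@(1,0) a4@(1,0) | pheromone: 0 0 0 0 / 18 0 0 0 / 0 0 0 0 / 9 0 0 0 / 0 0 0 0 / 0 0 0 0

....
F...
....
F...
....
....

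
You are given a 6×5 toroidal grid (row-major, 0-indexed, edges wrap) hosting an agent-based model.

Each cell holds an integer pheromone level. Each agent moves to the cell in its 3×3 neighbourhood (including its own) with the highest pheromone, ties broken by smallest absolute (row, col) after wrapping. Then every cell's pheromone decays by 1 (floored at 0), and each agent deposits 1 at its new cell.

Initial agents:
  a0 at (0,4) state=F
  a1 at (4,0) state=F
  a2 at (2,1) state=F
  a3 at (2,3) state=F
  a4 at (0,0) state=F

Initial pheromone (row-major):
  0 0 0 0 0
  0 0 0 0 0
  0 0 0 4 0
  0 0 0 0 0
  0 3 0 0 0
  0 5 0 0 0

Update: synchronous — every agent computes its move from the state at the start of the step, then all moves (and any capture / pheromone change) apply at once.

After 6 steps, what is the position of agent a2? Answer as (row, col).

(5, 1)

t=1: a0@(0,0) a1@(5,1) a2@(1,0) a3@(2,3) a4@(5,1) | pheromone: 1 0 0 0 0 / 1 0 0 0 0 / 0 0 0 4 0 / 0 0 0 0 0 / 0 2 0 0 0 / 0 6 0 0 0
t=2: a0@(5,1) a1@(5,1) a2@(0,0) a3@(2,3) a4@(5,1) | pheromone: 1 0 0 0 0 / 0 0 0 0 0 / 0 0 0 4 0 / 0 0 0 0 0 / 0 1 0 0 0 / 0 8 0 0 0
t=3: a0@(5,1) a1@(5,1) a2@(5,1) a3@(2,3) a4@(5,1) | pheromone: 0 0 0 0 0 / 0 0 0 0 0 / 0 0 0 4 0 / 0 0 0 0 0 / 0 0 0 0 0 / 0 11 0 0 0
t=4: a0@(5,1) a1@(5,1) a2@(5,1) a3@(2,3) a4@(5,1) | pheromone: 0 0 0 0 0 / 0 0 0 0 0 / 0 0 0 4 0 / 0 0 0 0 0 / 0 0 0 0 0 / 0 14 0 0 0
t=5: a0@(5,1) a1@(5,1) a2@(5,1) a3@(2,3) a4@(5,1) | pheromone: 0 0 0 0 0 / 0 0 0 0 0 / 0 0 0 4 0 / 0 0 0 0 0 / 0 0 0 0 0 / 0 17 0 0 0
t=6: a0@(5,1) a1@(5,1) a2@(5,1) a3@(2,3) a4@(5,1) | pheromone: 0 0 0 0 0 / 0 0 0 0 0 / 0 0 0 4 0 / 0 0 0 0 0 / 0 0 0 0 0 / 0 20 0 0 0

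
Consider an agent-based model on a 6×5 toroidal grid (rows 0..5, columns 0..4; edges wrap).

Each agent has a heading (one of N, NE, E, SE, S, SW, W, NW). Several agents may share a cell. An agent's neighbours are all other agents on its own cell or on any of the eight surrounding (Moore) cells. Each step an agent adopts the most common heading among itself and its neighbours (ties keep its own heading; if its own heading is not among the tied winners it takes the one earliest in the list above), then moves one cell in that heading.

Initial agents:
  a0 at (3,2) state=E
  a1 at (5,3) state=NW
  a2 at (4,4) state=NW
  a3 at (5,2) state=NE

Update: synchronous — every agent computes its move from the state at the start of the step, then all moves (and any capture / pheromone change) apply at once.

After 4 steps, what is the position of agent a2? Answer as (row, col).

t=1: a0@(3,3):E a1@(4,2):NW a2@(3,3):NW a3@(4,3):NE
t=2: a0@(2,2):NW a1@(3,1):NW a2@(2,2):NW a3@(3,2):NW
t=3: a0@(1,1):NW a1@(2,0):NW a2@(1,1):NW a3@(2,1):NW
t=4: a0@(0,0):NW a1@(1,4):NW a2@(0,0):NW a3@(1,0):NW

(0, 0)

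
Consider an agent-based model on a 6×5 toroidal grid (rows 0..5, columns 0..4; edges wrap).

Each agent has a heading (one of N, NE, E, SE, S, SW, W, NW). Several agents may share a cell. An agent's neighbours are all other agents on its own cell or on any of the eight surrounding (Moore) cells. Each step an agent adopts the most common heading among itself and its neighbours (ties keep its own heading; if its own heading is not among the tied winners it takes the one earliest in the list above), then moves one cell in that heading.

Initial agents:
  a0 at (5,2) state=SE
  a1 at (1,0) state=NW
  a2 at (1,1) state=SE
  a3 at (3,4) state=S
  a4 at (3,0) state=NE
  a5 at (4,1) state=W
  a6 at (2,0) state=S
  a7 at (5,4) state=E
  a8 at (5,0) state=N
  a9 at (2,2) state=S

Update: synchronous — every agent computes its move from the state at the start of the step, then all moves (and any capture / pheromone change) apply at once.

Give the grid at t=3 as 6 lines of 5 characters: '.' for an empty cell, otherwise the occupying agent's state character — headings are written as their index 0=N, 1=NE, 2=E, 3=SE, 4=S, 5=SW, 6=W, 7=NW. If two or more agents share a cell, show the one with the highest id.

t=1: a0@(0,3):SE a1@(0,4):NW a2@(2,1):S a3@(4,4):S a4@(4,0):S a5@(4,0):W a6@(3,0):S a7@(5,0):E a8@(4,0):N a9@(3,2):S
t=2: a0@(1,4):SE a1@(5,3):NW a2@(3,1):S a3@(5,4):S a4@(5,0):S a5@(5,0):S a6@(4,0):S a7@(0,0):S a8@(5,0):S a9@(4,2):S
t=3: a0@(2,0):SE a1@(0,3):S a2@(4,1):S a3@(0,4):S a4@(0,0):S a5@(0,0):S a6@(5,0):S a7@(1,0):S a8@(0,0):S a9@(5,2):S

4..44
4....
3....
.....
.4...
4.4..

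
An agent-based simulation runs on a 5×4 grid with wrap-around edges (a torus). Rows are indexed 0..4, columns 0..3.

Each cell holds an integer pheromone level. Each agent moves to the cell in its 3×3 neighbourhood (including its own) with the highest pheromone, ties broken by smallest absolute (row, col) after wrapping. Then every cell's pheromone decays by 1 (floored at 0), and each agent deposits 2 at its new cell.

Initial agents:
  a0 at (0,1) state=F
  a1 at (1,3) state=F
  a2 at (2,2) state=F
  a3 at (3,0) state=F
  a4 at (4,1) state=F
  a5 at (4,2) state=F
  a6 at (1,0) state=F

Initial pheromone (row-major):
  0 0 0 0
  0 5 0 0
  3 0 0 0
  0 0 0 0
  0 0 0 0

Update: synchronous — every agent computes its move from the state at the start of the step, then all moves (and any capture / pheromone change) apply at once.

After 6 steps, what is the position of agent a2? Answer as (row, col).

(1, 1)

t=1: a0@(1,1) a1@(2,0) a2@(1,1) a3@(2,0) a4@(0,0) a5@(0,1) a6@(1,1) | pheromone: 2 2 0 0 / 0 10 0 0 / 6 0 0 0 / 0 0 0 0 / 0 0 0 0
t=2: a0@(1,1) a1@(1,1) a2@(1,1) a3@(1,1) a4@(1,1) a5@(1,1) a6@(1,1) | pheromone: 1 1 0 0 / 0 23 0 0 / 5 0 0 0 / 0 0 0 0 / 0 0 0 0
t=3: a0@(1,1) a1@(1,1) a2@(1,1) a3@(1,1) a4@(1,1) a5@(1,1) a6@(1,1) | pheromone: 0 0 0 0 / 0 36 0 0 / 4 0 0 0 / 0 0 0 0 / 0 0 0 0
t=4: a0@(1,1) a1@(1,1) a2@(1,1) a3@(1,1) a4@(1,1) a5@(1,1) a6@(1,1) | pheromone: 0 0 0 0 / 0 49 0 0 / 3 0 0 0 / 0 0 0 0 / 0 0 0 0
t=5: a0@(1,1) a1@(1,1) a2@(1,1) a3@(1,1) a4@(1,1) a5@(1,1) a6@(1,1) | pheromone: 0 0 0 0 / 0 62 0 0 / 2 0 0 0 / 0 0 0 0 / 0 0 0 0
t=6: a0@(1,1) a1@(1,1) a2@(1,1) a3@(1,1) a4@(1,1) a5@(1,1) a6@(1,1) | pheromone: 0 0 0 0 / 0 75 0 0 / 1 0 0 0 / 0 0 0 0 / 0 0 0 0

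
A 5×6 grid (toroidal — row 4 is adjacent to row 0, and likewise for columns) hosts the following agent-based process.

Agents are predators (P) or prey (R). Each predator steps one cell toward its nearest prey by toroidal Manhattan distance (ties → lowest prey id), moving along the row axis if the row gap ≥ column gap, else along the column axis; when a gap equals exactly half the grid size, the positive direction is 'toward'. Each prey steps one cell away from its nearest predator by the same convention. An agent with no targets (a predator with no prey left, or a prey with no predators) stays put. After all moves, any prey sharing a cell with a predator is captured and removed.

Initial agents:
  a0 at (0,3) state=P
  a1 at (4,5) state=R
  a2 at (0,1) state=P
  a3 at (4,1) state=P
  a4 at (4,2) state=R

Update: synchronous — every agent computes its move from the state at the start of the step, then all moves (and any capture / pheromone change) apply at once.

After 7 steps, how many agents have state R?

1

t=1: a0@(4,3):P a1@(4,4):R a2@(4,1):P a3@(4,2):P
t=2: a0@(4,4):P a1@(4,5):R a2@(4,2):P a3@(4,3):P
t=3: a0@(4,5):P a1@(4,0):R a2@(4,3):P a3@(4,4):P
t=4: a0@(4,0):P a1@(4,1):R a2@(4,4):P a3@(4,5):P
t=5: a0@(4,1):P a1@(4,2):R a2@(4,5):P a3@(4,0):P
t=6: a0@(4,2):P a1@(4,3):R a2@(4,0):P a3@(4,1):P
t=7: a0@(4,3):P a1@(4,4):R a2@(4,1):P a3@(4,2):P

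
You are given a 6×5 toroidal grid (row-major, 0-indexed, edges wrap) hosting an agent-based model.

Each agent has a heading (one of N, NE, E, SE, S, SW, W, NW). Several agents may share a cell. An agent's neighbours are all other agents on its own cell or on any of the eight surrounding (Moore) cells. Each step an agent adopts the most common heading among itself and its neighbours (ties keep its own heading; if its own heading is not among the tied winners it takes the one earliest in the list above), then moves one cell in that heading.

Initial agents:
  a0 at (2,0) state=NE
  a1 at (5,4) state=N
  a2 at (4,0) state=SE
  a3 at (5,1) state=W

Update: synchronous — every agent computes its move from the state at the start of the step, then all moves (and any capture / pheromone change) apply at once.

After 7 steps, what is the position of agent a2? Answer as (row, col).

t=1: a0@(1,1):NE a1@(4,4):N a2@(5,1):SE a3@(5,0):W
t=2: a0@(0,2):NE a1@(3,4):N a2@(0,2):SE a3@(5,4):W
t=3: a0@(5,3):NE a1@(2,4):N a2@(1,3):SE a3@(5,3):W
t=4: a0@(4,4):NE a1@(1,4):N a2@(2,4):SE a3@(5,2):W
t=5: a0@(3,0):NE a1@(0,4):N a2@(3,0):SE a3@(5,1):W
t=6: a0@(2,1):NE a1@(5,4):N a2@(4,1):SE a3@(5,0):W
t=7: a0@(1,2):NE a1@(4,4):N a2@(5,2):SE a3@(5,4):W

(5, 2)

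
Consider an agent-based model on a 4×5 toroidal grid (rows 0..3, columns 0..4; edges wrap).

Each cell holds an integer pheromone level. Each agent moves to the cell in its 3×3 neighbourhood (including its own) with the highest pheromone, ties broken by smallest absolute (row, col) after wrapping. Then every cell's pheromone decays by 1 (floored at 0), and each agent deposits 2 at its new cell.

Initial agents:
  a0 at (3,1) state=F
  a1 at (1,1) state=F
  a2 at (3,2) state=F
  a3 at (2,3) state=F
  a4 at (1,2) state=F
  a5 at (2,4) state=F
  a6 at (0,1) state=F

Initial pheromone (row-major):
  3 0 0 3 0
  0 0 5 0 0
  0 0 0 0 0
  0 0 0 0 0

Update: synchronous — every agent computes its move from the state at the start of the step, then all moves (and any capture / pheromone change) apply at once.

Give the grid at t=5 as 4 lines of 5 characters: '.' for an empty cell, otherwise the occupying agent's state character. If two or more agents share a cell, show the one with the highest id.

t=1: a0@(0,0) a1@(1,2) a2@(0,3) a3@(1,2) a4@(1,2) a5@(1,0) a6@(1,2) | pheromone: 4 0 0 4 0 / 2 0 12 0 0 / 0 0 0 0 0 / 0 0 0 0 0
t=2: a0@(0,0) a1@(1,2) a2@(1,2) a3@(1,2) a4@(1,2) a5@(0,0) a6@(1,2) | pheromone: 7 0 0 3 0 / 1 0 21 0 0 / 0 0 0 0 0 / 0 0 0 0 0
t=3: a0@(0,0) a1@(1,2) a2@(1,2) a3@(1,2) a4@(1,2) a5@(0,0) a6@(1,2) | pheromone: 10 0 0 2 0 / 0 0 30 0 0 / 0 0 0 0 0 / 0 0 0 0 0
t=4: a0@(0,0) a1@(1,2) a2@(1,2) a3@(1,2) a4@(1,2) a5@(0,0) a6@(1,2) | pheromone: 13 0 0 1 0 / 0 0 39 0 0 / 0 0 0 0 0 / 0 0 0 0 0
t=5: a0@(0,0) a1@(1,2) a2@(1,2) a3@(1,2) a4@(1,2) a5@(0,0) a6@(1,2) | pheromone: 16 0 0 0 0 / 0 0 48 0 0 / 0 0 0 0 0 / 0 0 0 0 0

F....
..F..
.....
.....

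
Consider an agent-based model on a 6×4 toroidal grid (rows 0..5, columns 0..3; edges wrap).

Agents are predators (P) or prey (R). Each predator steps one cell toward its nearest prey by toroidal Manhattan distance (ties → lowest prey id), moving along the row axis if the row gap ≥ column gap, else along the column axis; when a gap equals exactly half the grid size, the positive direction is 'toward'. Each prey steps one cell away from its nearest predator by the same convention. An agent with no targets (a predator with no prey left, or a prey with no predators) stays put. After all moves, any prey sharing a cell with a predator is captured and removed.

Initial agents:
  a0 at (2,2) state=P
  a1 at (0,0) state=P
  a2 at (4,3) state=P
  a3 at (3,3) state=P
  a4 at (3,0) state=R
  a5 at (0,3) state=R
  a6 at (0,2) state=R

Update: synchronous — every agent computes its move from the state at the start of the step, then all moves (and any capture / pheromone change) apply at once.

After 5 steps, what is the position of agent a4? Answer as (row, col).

(3, 1)

t=1: a0@(1,2):P a1@(0,3):P a2@(3,3):P a3@(3,0):P a4@(3,1):R a5@(0,2):R a6@(5,2):R
t=2: a0@(0,2):P a1@(0,2):P a2@(3,0):P a3@(3,1):P a4@(3,2):R a5@(5,2):R a6@(4,2):R
t=3: a0@(5,2):P a1@(5,2):P a2@(3,1):P a3@(3,2):P a4@(3,3):R a5@(4,2):R
t=4: a0@(4,2):P a1@(4,2):P a2@(3,2):P a3@(3,3):P a4@(3,0):R
t=5: a0@(4,3):P a1@(4,3):P a2@(3,3):P a3@(3,0):P a4@(3,1):R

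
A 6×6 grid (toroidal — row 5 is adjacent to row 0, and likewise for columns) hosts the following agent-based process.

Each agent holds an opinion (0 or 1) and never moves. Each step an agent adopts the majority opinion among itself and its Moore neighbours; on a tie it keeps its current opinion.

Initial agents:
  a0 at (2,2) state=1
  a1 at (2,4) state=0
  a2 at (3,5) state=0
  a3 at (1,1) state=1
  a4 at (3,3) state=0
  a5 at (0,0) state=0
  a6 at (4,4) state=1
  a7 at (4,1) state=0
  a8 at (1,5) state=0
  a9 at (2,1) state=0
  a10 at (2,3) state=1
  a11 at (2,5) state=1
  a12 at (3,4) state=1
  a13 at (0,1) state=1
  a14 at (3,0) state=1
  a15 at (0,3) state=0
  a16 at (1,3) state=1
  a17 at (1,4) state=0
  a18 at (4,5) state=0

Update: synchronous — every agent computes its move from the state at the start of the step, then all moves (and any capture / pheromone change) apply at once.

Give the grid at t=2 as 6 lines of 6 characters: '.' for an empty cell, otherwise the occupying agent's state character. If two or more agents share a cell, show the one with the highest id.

t=1: a0@(2,2):1 a1@(2,4):0 a2@(3,5):1 a3@(1,1):1 a4@(3,3):1 a5@(0,0):0 a6@(4,4):0 a7@(4,1):0 a8@(1,5):0 a9@(2,1):1 a10@(2,3):1 a11@(2,5):0 a12@(3,4):1 a13@(0,1):1 a14@(3,0):0 a15@(0,3):0 a16@(1,3):1 a17@(1,4):0 a18@(4,5):1
t=2: a0@(2,2):1 a1@(2,4):1 a2@(3,5):0 a3@(1,1):1 a4@(3,3):1 a5@(0,0):0 a6@(4,4):1 a7@(4,1):0 a8@(1,5):0 a9@(2,1):1 a10@(2,3):1 a11@(2,5):0 a12@(3,4):1 a13@(0,1):1 a14@(3,0):0 a15@(0,3):0 a16@(1,3):1 a17@(1,4):0 a18@(4,5):1

01.0..
.1.100
.11110
0..110
.0..11
......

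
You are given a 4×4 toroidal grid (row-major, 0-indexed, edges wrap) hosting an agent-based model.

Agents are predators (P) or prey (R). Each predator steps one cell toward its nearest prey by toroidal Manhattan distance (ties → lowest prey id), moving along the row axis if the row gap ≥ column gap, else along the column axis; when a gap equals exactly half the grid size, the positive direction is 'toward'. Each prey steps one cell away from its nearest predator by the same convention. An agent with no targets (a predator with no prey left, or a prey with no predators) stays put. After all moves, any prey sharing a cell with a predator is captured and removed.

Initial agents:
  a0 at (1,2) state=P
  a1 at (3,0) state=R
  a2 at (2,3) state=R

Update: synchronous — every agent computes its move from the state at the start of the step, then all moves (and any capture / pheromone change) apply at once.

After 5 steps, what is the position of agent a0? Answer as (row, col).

t=1: a0@(2,2):P a1@(2,0):R a2@(3,3):R
t=2: a0@(2,3):P a2@(0,3):R
t=3: a0@(3,3):P
t=4: (unchanged — steady state)

(3, 3)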